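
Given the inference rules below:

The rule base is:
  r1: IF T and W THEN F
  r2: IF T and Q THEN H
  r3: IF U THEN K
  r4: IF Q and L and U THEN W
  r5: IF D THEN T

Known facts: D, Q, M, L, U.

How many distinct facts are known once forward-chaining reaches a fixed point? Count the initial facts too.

Round 1 fires r3, r4, r5, giving K, W, T.
Round 2 fires r1, r2, giving F, H.
Closure: {D, F, H, K, L, M, Q, T, U, W} — 10 facts.

10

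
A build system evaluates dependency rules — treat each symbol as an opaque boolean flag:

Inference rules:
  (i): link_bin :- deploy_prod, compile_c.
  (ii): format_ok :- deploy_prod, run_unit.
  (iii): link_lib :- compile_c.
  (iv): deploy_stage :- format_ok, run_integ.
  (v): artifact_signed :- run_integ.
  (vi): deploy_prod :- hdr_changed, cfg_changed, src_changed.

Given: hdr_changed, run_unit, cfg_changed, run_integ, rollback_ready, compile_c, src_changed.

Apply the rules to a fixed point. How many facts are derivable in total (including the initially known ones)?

[1] (iii) [link_lib :- compile_c.]; (v) [artifact_signed :- run_integ.]; (vi) [deploy_prod :- hdr_changed, cfg_changed, src_changed.]. ⇒ new: link_lib, artifact_signed, deploy_prod.
[2] (i) [link_bin :- deploy_prod, compile_c.]; (ii) [format_ok :- deploy_prod, run_unit.]. ⇒ new: link_bin, format_ok.
[3] (iv) [deploy_stage :- format_ok, run_integ.]. ⇒ new: deploy_stage.
Closure: {artifact_signed, cfg_changed, compile_c, deploy_prod, deploy_stage, format_ok, hdr_changed, link_bin, link_lib, rollback_ready, run_integ, run_unit, src_changed} — 13 facts.

13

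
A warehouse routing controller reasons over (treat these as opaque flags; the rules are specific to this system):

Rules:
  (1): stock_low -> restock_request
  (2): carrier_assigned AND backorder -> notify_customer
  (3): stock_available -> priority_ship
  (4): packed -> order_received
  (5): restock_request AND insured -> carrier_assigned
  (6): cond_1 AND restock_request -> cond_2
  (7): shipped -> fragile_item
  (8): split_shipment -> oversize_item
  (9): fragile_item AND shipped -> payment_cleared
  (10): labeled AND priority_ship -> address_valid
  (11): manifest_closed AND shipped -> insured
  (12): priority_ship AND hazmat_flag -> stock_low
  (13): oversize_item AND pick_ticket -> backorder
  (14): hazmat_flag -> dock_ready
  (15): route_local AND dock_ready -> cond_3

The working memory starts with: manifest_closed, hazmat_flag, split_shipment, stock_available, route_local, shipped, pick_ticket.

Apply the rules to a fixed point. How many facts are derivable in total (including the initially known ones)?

Round 1 — (3), (7), (8), (11), (14), derive priority_ship, fragile_item, oversize_item, insured, dock_ready.
Round 2 — (9), (12), (13), (15), derive payment_cleared, stock_low, backorder, cond_3.
Round 3 — (1), derive restock_request.
Round 4 — (5), derive carrier_assigned.
Round 5 — (2), derive notify_customer.
Closure: {backorder, carrier_assigned, cond_3, dock_ready, fragile_item, hazmat_flag, insured, manifest_closed, notify_customer, oversize_item, payment_cleared, pick_ticket, priority_ship, restock_request, route_local, shipped, split_shipment, stock_available, stock_low} — 19 facts.

19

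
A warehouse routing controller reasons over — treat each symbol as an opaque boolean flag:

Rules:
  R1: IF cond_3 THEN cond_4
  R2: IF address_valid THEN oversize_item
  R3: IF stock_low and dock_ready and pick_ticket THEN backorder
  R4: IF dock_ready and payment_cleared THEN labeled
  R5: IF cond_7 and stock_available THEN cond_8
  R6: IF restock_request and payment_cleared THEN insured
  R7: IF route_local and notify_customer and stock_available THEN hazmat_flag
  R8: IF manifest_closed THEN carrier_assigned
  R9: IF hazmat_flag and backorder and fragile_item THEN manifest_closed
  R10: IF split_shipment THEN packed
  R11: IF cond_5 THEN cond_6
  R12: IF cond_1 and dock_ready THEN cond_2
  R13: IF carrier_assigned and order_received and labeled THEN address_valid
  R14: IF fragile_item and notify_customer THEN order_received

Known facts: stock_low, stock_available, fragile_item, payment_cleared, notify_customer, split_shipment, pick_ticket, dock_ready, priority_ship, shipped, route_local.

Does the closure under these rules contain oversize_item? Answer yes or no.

Round 1 — R3, R4, R7, R10, R14, derive backorder, labeled, hazmat_flag, packed, order_received.
Round 2 — R9, derive manifest_closed.
Round 3 — R8, derive carrier_assigned.
Round 4 — R13, derive address_valid.
Round 5 — R2, derive oversize_item.
oversize_item appears in round 5, so it is derivable.

yes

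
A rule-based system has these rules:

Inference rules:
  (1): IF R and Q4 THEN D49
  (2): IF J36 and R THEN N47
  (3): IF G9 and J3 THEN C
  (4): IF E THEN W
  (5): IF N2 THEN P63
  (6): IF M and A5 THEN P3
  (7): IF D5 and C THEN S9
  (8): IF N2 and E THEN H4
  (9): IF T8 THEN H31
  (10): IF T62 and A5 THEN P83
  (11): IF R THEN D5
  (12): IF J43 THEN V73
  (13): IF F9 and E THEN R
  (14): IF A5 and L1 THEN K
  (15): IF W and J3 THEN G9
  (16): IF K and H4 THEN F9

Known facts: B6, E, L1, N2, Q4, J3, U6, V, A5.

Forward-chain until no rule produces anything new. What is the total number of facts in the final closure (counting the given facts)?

20

Round 1: (4) [IF E THEN W]; (5) [IF N2 THEN P63]; (8) [IF N2 and E THEN H4]; (14) [IF A5 and L1 THEN K]. Adds W, P63, H4, K.
Round 2: (15) [IF W and J3 THEN G9]; (16) [IF K and H4 THEN F9]. Adds G9, F9.
Round 3: (3) [IF G9 and J3 THEN C]; (13) [IF F9 and E THEN R]. Adds C, R.
Round 4: (1) [IF R and Q4 THEN D49]; (11) [IF R THEN D5]. Adds D49, D5.
Round 5: (7) [IF D5 and C THEN S9]. Adds S9.
Closure: {A5, B6, C, D49, D5, E, F9, G9, H4, J3, K, L1, N2, P63, Q4, R, S9, U6, V, W} — 20 facts.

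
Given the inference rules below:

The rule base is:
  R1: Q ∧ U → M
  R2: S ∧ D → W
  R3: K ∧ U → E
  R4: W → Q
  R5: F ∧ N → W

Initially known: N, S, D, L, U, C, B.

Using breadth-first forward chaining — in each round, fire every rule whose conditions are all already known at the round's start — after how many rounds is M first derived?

3

Round 1 fires R2, giving W.
Round 2 fires R4, giving Q.
Round 3 fires R1, giving M.
M first appears in round 3.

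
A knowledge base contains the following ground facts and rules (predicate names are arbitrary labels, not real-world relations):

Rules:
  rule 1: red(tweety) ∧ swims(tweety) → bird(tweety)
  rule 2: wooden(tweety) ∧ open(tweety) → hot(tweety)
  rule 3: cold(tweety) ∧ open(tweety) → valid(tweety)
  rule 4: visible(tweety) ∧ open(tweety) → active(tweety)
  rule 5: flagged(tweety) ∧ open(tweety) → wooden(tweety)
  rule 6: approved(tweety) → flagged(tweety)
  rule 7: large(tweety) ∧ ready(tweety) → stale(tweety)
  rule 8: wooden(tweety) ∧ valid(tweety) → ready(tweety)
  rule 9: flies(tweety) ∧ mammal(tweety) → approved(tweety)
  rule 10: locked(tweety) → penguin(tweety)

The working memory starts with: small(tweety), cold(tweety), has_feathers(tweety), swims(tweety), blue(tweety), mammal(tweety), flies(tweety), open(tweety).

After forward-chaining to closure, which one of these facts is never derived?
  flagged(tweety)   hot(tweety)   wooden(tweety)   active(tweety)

active(tweety)

Round 1: rule 3 [cold(tweety) ∧ open(tweety) → valid(tweety)]; rule 9 [flies(tweety) ∧ mammal(tweety) → approved(tweety)]. Adds valid(tweety), approved(tweety).
Round 2: rule 6 [approved(tweety) → flagged(tweety)]. Adds flagged(tweety).
Round 3: rule 5 [flagged(tweety) ∧ open(tweety) → wooden(tweety)]. Adds wooden(tweety).
Round 4: rule 2 [wooden(tweety) ∧ open(tweety) → hot(tweety)]; rule 8 [wooden(tweety) ∧ valid(tweety) → ready(tweety)]. Adds hot(tweety), ready(tweety).
Derived: flagged(tweety) (round 2), hot(tweety) (round 4), wooden(tweety) (round 3). active(tweety) never appears in any round.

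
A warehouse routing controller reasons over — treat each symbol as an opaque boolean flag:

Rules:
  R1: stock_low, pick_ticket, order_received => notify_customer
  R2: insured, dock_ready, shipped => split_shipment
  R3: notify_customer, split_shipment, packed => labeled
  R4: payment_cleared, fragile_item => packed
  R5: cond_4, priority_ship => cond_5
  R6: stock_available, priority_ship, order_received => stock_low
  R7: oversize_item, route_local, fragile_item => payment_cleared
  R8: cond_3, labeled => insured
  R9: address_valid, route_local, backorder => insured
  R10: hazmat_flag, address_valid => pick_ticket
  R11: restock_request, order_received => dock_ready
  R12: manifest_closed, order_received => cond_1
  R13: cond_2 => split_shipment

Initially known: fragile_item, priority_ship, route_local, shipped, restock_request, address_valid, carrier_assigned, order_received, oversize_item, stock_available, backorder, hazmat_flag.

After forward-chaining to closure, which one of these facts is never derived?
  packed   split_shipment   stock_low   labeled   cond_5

Round 1 — R6, R7, R9, R10, R11, derive stock_low, payment_cleared, insured, pick_ticket, dock_ready.
Round 2 — R1, R2, R4, derive notify_customer, split_shipment, packed.
Round 3 — R3, derive labeled.
Derived: split_shipment (round 2), stock_low (round 1), packed (round 2), labeled (round 3). cond_5 never appears in any round.

cond_5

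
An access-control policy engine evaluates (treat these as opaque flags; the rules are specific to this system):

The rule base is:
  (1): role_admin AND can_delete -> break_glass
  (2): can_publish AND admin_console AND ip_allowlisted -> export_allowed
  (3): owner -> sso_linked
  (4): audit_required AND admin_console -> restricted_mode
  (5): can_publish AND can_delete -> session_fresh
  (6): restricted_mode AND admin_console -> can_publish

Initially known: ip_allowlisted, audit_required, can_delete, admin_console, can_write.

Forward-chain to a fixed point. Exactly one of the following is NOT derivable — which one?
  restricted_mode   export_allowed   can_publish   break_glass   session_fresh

Round 1 fires (4), giving restricted_mode.
Round 2 fires (6), giving can_publish.
Round 3 fires (2), (5), giving export_allowed, session_fresh.
Derived: can_publish (round 2), restricted_mode (round 1), session_fresh (round 3), export_allowed (round 3). break_glass never appears in any round.

break_glass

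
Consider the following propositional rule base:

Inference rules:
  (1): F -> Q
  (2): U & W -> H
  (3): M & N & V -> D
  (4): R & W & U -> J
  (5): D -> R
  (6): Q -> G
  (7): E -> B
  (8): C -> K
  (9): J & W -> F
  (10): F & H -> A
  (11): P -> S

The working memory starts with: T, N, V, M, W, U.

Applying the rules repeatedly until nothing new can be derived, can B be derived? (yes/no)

Round 1: (2) [U & W -> H]; (3) [M & N & V -> D]. Adds H, D.
Round 2: (5) [D -> R]. Adds R.
Round 3: (4) [R & W & U -> J]. Adds J.
Round 4: (9) [J & W -> F]. Adds F.
Round 5: (1) [F -> Q]; (10) [F & H -> A]. Adds Q, A.
Round 6: (6) [Q -> G]. Adds G.
Fixed point reached. B is concluded only by (7); (7) needs E (never derived).

no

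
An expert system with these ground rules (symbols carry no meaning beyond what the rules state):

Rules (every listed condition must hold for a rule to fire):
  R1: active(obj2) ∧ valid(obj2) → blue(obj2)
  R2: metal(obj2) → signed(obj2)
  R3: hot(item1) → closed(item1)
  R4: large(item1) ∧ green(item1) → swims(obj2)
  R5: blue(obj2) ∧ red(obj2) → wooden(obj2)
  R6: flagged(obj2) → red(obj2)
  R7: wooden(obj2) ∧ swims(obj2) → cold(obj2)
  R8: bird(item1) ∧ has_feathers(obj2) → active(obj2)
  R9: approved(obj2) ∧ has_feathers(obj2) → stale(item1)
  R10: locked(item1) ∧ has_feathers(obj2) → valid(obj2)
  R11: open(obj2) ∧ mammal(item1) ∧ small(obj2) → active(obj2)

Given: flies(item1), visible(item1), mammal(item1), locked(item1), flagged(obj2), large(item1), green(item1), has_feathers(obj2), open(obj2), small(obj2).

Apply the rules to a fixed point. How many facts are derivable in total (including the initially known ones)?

17

Round 1 fires R4, R6, R10, R11, giving swims(obj2), red(obj2), valid(obj2), active(obj2).
Round 2 fires R1, giving blue(obj2).
Round 3 fires R5, giving wooden(obj2).
Round 4 fires R7, giving cold(obj2).
Closure: {active(obj2), blue(obj2), cold(obj2), flagged(obj2), flies(item1), green(item1), has_feathers(obj2), large(item1), locked(item1), mammal(item1), open(obj2), red(obj2), small(obj2), swims(obj2), valid(obj2), visible(item1), wooden(obj2)} — 17 facts.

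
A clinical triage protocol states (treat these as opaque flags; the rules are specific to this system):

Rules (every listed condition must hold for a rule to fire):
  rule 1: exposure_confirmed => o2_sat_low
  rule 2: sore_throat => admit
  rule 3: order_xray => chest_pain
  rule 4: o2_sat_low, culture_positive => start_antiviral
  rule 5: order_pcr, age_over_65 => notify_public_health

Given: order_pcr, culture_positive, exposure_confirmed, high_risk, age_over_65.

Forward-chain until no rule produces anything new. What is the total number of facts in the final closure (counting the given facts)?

8

Round 1 — rule 1, rule 5, derive o2_sat_low, notify_public_health.
Round 2 — rule 4, derive start_antiviral.
Closure: {age_over_65, culture_positive, exposure_confirmed, high_risk, notify_public_health, o2_sat_low, order_pcr, start_antiviral} — 8 facts.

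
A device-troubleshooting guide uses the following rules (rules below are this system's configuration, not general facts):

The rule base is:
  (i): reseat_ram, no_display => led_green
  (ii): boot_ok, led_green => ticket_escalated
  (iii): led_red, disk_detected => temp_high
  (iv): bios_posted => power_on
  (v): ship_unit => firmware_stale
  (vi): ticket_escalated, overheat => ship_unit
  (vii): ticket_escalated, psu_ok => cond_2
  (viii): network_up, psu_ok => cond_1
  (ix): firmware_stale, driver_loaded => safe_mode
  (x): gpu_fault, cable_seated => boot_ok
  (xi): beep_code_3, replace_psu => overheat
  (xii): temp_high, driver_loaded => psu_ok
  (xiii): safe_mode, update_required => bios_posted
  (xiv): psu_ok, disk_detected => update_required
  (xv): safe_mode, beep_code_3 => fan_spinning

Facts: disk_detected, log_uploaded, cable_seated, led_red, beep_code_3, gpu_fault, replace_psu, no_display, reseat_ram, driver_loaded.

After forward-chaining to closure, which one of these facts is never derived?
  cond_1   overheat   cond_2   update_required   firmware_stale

Round 1 fires (i), (iii), (x), (xi), giving led_green, temp_high, boot_ok, overheat.
Round 2 fires (ii), (xii), giving ticket_escalated, psu_ok.
Round 3 fires (vi), (vii), (xiv), giving ship_unit, cond_2, update_required.
Round 4 fires (v), giving firmware_stale.
Round 5 fires (ix), giving safe_mode.
Round 6 fires (xiii), (xv), giving bios_posted, fan_spinning.
Round 7 fires (iv), giving power_on.
Derived: overheat (round 1), update_required (round 3), cond_2 (round 3), firmware_stale (round 4). cond_1 never appears in any round.

cond_1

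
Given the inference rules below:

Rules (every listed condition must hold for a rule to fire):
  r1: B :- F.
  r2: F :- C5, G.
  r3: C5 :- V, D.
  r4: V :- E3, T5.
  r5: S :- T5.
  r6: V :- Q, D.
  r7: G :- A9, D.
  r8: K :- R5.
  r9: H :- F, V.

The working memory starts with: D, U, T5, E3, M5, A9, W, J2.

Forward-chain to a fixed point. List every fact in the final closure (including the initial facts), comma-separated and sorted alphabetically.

A9, B, C5, D, E3, F, G, H, J2, M5, S, T5, U, V, W

[1] r4 [V :- E3, T5.]; r5 [S :- T5.]; r7 [G :- A9, D.]. ⇒ new: V, S, G.
[2] r3 [C5 :- V, D.]. ⇒ new: C5.
[3] r2 [F :- C5, G.]. ⇒ new: F.
[4] r1 [B :- F.]; r9 [H :- F, V.]. ⇒ new: B, H.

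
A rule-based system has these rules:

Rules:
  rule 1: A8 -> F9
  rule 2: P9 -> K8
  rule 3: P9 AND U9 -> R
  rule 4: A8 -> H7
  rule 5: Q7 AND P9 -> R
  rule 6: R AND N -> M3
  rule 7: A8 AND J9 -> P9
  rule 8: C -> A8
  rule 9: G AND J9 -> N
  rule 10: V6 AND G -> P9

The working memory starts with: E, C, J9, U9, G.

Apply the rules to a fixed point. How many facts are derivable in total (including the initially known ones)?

13

Round 1 — rule 8, rule 9, derive A8, N.
Round 2 — rule 1, rule 4, rule 7, derive F9, H7, P9.
Round 3 — rule 2, rule 3, derive K8, R.
Round 4 — rule 6, derive M3.
Closure: {A8, C, E, F9, G, H7, J9, K8, M3, N, P9, R, U9} — 13 facts.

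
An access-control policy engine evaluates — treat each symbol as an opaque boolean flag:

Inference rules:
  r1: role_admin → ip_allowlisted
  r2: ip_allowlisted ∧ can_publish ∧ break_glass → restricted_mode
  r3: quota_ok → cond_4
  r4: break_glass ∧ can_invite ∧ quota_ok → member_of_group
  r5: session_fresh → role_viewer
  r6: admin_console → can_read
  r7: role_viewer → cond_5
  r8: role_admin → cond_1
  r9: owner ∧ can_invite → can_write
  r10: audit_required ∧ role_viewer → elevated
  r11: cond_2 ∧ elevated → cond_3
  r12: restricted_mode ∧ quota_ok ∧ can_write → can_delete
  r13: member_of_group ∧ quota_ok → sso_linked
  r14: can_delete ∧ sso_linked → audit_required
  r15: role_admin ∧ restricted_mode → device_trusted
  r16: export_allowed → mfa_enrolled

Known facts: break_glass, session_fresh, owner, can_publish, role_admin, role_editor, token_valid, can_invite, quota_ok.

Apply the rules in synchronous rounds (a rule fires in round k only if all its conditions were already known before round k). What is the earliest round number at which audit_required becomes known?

[1] r1 [role_admin → ip_allowlisted]; r3 [quota_ok → cond_4]; r4 [break_glass ∧ can_invite ∧ quota_ok → member_of_group]; r5 [session_fresh → role_viewer]; r8 [role_admin → cond_1]; r9 [owner ∧ can_invite → can_write]. ⇒ new: ip_allowlisted, cond_4, member_of_group, role_viewer, cond_1, can_write.
[2] r2 [ip_allowlisted ∧ can_publish ∧ break_glass → restricted_mode]; r7 [role_viewer → cond_5]; r13 [member_of_group ∧ quota_ok → sso_linked]. ⇒ new: restricted_mode, cond_5, sso_linked.
[3] r12 [restricted_mode ∧ quota_ok ∧ can_write → can_delete]; r15 [role_admin ∧ restricted_mode → device_trusted]. ⇒ new: can_delete, device_trusted.
[4] r14 [can_delete ∧ sso_linked → audit_required]. ⇒ new: audit_required.
audit_required first appears in round 4.

4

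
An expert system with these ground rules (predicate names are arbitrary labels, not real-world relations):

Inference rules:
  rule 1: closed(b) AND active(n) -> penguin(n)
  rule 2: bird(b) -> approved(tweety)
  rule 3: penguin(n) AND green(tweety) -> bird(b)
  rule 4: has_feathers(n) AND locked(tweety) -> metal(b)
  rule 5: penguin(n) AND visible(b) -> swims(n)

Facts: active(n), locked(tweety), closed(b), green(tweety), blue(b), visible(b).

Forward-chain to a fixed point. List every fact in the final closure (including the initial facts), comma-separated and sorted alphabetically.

[1] rule 1 [closed(b) AND active(n) -> penguin(n)]. ⇒ new: penguin(n).
[2] rule 3 [penguin(n) AND green(tweety) -> bird(b)]; rule 5 [penguin(n) AND visible(b) -> swims(n)]. ⇒ new: bird(b), swims(n).
[3] rule 2 [bird(b) -> approved(tweety)]. ⇒ new: approved(tweety).

active(n), approved(tweety), bird(b), blue(b), closed(b), green(tweety), locked(tweety), penguin(n), swims(n), visible(b)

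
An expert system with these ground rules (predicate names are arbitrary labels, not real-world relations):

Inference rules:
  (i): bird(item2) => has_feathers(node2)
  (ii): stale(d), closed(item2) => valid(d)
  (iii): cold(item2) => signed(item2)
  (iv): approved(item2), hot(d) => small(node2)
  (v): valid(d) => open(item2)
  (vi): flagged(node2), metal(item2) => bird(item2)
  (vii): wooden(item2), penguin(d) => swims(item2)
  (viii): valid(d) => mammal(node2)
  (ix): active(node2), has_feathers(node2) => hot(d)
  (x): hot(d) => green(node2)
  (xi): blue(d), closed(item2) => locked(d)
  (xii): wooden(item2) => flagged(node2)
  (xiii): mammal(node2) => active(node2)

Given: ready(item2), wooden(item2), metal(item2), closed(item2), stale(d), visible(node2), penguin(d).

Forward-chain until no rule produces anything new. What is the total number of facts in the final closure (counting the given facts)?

Round 1: (ii) [stale(d), closed(item2) => valid(d)]; (vii) [wooden(item2), penguin(d) => swims(item2)]; (xii) [wooden(item2) => flagged(node2)]. Adds valid(d), swims(item2), flagged(node2).
Round 2: (v) [valid(d) => open(item2)]; (vi) [flagged(node2), metal(item2) => bird(item2)]; (viii) [valid(d) => mammal(node2)]. Adds open(item2), bird(item2), mammal(node2).
Round 3: (i) [bird(item2) => has_feathers(node2)]; (xiii) [mammal(node2) => active(node2)]. Adds has_feathers(node2), active(node2).
Round 4: (ix) [active(node2), has_feathers(node2) => hot(d)]. Adds hot(d).
Round 5: (x) [hot(d) => green(node2)]. Adds green(node2).
Closure: {active(node2), bird(item2), closed(item2), flagged(node2), green(node2), has_feathers(node2), hot(d), mammal(node2), metal(item2), open(item2), penguin(d), ready(item2), stale(d), swims(item2), valid(d), visible(node2), wooden(item2)} — 17 facts.

17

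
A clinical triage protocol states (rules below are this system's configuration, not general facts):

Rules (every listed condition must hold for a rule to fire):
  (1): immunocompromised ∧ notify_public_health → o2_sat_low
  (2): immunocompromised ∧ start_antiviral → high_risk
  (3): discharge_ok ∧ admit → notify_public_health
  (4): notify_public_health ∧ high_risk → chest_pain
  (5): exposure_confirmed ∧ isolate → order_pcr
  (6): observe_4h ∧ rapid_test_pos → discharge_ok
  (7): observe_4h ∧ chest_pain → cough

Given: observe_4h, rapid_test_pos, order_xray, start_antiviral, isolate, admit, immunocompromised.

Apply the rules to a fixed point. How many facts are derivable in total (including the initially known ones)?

13

Round 1: (2) [immunocompromised ∧ start_antiviral → high_risk]; (6) [observe_4h ∧ rapid_test_pos → discharge_ok]. Adds high_risk, discharge_ok.
Round 2: (3) [discharge_ok ∧ admit → notify_public_health]. Adds notify_public_health.
Round 3: (1) [immunocompromised ∧ notify_public_health → o2_sat_low]; (4) [notify_public_health ∧ high_risk → chest_pain]. Adds o2_sat_low, chest_pain.
Round 4: (7) [observe_4h ∧ chest_pain → cough]. Adds cough.
Closure: {admit, chest_pain, cough, discharge_ok, high_risk, immunocompromised, isolate, notify_public_health, o2_sat_low, observe_4h, order_xray, rapid_test_pos, start_antiviral} — 13 facts.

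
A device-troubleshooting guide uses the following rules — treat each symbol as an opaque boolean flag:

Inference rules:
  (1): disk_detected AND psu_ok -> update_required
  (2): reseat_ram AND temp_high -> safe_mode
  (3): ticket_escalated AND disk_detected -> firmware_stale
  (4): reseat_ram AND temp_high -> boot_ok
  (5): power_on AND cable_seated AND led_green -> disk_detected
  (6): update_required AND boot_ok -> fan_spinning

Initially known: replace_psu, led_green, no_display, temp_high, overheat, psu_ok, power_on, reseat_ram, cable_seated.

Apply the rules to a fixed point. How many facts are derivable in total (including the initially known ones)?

Round 1: (2) [reseat_ram AND temp_high -> safe_mode]; (4) [reseat_ram AND temp_high -> boot_ok]; (5) [power_on AND cable_seated AND led_green -> disk_detected]. New: safe_mode, boot_ok, disk_detected.
Round 2: (1) [disk_detected AND psu_ok -> update_required]. New: update_required.
Round 3: (6) [update_required AND boot_ok -> fan_spinning]. New: fan_spinning.
Closure: {boot_ok, cable_seated, disk_detected, fan_spinning, led_green, no_display, overheat, power_on, psu_ok, replace_psu, reseat_ram, safe_mode, temp_high, update_required} — 14 facts.

14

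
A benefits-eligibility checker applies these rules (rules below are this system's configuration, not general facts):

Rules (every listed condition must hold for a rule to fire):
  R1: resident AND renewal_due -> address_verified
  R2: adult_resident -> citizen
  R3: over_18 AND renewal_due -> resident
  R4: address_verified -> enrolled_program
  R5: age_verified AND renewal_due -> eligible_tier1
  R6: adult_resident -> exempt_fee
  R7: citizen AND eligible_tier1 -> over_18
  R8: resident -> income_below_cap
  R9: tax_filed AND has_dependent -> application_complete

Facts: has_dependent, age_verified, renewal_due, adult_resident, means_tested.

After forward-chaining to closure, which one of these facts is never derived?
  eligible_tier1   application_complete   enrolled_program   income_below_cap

Round 1: R2 [adult_resident -> citizen]; R5 [age_verified AND renewal_due -> eligible_tier1]; R6 [adult_resident -> exempt_fee]. New: citizen, eligible_tier1, exempt_fee.
Round 2: R7 [citizen AND eligible_tier1 -> over_18]. New: over_18.
Round 3: R3 [over_18 AND renewal_due -> resident]. New: resident.
Round 4: R1 [resident AND renewal_due -> address_verified]; R8 [resident -> income_below_cap]. New: address_verified, income_below_cap.
Round 5: R4 [address_verified -> enrolled_program]. New: enrolled_program.
Derived: income_below_cap (round 4), enrolled_program (round 5), eligible_tier1 (round 1). application_complete never appears in any round.

application_complete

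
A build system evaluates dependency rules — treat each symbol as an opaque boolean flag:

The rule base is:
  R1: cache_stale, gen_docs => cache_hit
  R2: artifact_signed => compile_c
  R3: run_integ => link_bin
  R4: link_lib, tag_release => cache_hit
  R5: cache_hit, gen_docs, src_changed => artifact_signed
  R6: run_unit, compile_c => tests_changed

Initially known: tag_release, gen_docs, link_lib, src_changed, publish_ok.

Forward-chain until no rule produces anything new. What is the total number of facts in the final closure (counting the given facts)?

Round 1: R4 [link_lib, tag_release => cache_hit]. Adds cache_hit.
Round 2: R5 [cache_hit, gen_docs, src_changed => artifact_signed]. Adds artifact_signed.
Round 3: R2 [artifact_signed => compile_c]. Adds compile_c.
Closure: {artifact_signed, cache_hit, compile_c, gen_docs, link_lib, publish_ok, src_changed, tag_release} — 8 facts.

8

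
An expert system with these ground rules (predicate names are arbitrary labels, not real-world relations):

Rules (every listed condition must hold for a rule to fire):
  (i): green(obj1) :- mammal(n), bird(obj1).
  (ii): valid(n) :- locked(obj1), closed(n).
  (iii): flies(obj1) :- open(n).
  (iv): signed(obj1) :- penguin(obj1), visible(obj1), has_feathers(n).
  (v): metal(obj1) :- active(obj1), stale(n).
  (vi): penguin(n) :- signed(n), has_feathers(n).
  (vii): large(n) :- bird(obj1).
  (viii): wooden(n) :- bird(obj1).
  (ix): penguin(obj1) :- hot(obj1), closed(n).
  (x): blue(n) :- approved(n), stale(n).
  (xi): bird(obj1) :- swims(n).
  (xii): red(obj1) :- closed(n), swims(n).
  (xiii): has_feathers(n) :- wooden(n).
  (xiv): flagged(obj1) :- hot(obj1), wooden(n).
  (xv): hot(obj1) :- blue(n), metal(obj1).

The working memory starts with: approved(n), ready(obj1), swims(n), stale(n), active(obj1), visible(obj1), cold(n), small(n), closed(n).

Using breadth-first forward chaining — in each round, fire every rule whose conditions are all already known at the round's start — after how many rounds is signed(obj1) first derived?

Round 1 — (v), (x), (xi), (xii), derive metal(obj1), blue(n), bird(obj1), red(obj1).
Round 2 — (vii), (viii), (xv), derive large(n), wooden(n), hot(obj1).
Round 3 — (ix), (xiii), (xiv), derive penguin(obj1), has_feathers(n), flagged(obj1).
Round 4 — (iv), derive signed(obj1).
signed(obj1) first appears in round 4.

4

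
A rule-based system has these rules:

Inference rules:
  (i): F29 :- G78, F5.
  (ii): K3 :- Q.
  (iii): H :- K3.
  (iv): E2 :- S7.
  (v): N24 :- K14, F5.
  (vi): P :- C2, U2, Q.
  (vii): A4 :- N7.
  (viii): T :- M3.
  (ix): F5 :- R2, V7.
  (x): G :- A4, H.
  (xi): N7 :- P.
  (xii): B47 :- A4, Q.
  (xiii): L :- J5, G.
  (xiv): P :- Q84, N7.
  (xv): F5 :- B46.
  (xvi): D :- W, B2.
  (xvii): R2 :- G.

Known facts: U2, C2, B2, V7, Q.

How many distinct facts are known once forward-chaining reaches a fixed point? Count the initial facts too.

14

[1] (ii) [K3 :- Q.]; (vi) [P :- C2, U2, Q.]. ⇒ new: K3, P.
[2] (iii) [H :- K3.]; (xi) [N7 :- P.]. ⇒ new: H, N7.
[3] (vii) [A4 :- N7.]. ⇒ new: A4.
[4] (x) [G :- A4, H.]; (xii) [B47 :- A4, Q.]. ⇒ new: G, B47.
[5] (xvii) [R2 :- G.]. ⇒ new: R2.
[6] (ix) [F5 :- R2, V7.]. ⇒ new: F5.
Closure: {A4, B2, B47, C2, F5, G, H, K3, N7, P, Q, R2, U2, V7} — 14 facts.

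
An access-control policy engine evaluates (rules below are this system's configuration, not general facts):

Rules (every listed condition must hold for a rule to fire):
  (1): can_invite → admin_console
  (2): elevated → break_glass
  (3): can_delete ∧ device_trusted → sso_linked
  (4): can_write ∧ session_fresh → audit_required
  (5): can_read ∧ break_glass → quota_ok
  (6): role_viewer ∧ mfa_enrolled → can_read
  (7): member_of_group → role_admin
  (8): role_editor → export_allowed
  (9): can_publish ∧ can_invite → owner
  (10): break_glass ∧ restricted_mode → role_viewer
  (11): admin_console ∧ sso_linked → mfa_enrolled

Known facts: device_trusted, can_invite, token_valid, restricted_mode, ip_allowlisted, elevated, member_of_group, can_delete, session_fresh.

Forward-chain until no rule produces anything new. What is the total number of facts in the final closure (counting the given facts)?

17

Round 1: (1) [can_invite → admin_console]; (2) [elevated → break_glass]; (3) [can_delete ∧ device_trusted → sso_linked]; (7) [member_of_group → role_admin]. New: admin_console, break_glass, sso_linked, role_admin.
Round 2: (10) [break_glass ∧ restricted_mode → role_viewer]; (11) [admin_console ∧ sso_linked → mfa_enrolled]. New: role_viewer, mfa_enrolled.
Round 3: (6) [role_viewer ∧ mfa_enrolled → can_read]. New: can_read.
Round 4: (5) [can_read ∧ break_glass → quota_ok]. New: quota_ok.
Closure: {admin_console, break_glass, can_delete, can_invite, can_read, device_trusted, elevated, ip_allowlisted, member_of_group, mfa_enrolled, quota_ok, restricted_mode, role_admin, role_viewer, session_fresh, sso_linked, token_valid} — 17 facts.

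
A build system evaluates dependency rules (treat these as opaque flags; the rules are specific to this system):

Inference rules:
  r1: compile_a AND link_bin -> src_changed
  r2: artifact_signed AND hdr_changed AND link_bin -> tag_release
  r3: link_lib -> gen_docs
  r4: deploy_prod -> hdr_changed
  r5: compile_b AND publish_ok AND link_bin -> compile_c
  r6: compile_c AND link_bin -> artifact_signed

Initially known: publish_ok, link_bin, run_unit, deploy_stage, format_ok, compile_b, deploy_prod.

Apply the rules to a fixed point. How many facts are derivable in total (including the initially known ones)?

11

Round 1 fires r4, r5, giving hdr_changed, compile_c.
Round 2 fires r6, giving artifact_signed.
Round 3 fires r2, giving tag_release.
Closure: {artifact_signed, compile_b, compile_c, deploy_prod, deploy_stage, format_ok, hdr_changed, link_bin, publish_ok, run_unit, tag_release} — 11 facts.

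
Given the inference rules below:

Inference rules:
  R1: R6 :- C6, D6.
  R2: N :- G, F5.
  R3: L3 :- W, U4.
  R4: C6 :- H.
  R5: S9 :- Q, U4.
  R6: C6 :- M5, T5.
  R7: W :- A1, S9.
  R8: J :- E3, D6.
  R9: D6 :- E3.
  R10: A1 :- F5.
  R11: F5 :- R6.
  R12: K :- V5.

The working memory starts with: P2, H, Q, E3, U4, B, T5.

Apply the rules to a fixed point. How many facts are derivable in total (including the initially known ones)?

16

[1] R4 [C6 :- H.]; R5 [S9 :- Q, U4.]; R9 [D6 :- E3.]. ⇒ new: C6, S9, D6.
[2] R1 [R6 :- C6, D6.]; R8 [J :- E3, D6.]. ⇒ new: R6, J.
[3] R11 [F5 :- R6.]. ⇒ new: F5.
[4] R10 [A1 :- F5.]. ⇒ new: A1.
[5] R7 [W :- A1, S9.]. ⇒ new: W.
[6] R3 [L3 :- W, U4.]. ⇒ new: L3.
Closure: {A1, B, C6, D6, E3, F5, H, J, L3, P2, Q, R6, S9, T5, U4, W} — 16 facts.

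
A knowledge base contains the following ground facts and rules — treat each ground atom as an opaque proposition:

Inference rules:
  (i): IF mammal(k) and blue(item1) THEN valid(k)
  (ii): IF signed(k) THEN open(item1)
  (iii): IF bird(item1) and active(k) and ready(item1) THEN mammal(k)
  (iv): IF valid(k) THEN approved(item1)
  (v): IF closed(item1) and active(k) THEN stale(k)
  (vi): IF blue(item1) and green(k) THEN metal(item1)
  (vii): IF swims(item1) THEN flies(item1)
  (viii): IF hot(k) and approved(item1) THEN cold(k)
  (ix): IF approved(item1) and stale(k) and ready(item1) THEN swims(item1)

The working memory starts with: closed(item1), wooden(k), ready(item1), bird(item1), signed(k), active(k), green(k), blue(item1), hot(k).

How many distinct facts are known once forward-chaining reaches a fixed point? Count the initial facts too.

18

Round 1 — (ii), (iii), (v), (vi), derive open(item1), mammal(k), stale(k), metal(item1).
Round 2 — (i), derive valid(k).
Round 3 — (iv), derive approved(item1).
Round 4 — (viii), (ix), derive cold(k), swims(item1).
Round 5 — (vii), derive flies(item1).
Closure: {active(k), approved(item1), bird(item1), blue(item1), closed(item1), cold(k), flies(item1), green(k), hot(k), mammal(k), metal(item1), open(item1), ready(item1), signed(k), stale(k), swims(item1), valid(k), wooden(k)} — 18 facts.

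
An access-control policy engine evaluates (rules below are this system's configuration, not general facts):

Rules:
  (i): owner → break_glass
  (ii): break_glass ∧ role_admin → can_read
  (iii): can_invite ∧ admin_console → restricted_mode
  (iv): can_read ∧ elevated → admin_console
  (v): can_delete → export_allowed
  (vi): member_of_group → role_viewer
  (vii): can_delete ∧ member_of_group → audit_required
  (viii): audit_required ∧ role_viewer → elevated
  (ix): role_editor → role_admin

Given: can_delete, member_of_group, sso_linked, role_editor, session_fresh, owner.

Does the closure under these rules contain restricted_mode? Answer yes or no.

Round 1: (i) [owner → break_glass]; (v) [can_delete → export_allowed]; (vi) [member_of_group → role_viewer]; (vii) [can_delete ∧ member_of_group → audit_required]; (ix) [role_editor → role_admin]. New: break_glass, export_allowed, role_viewer, audit_required, role_admin.
Round 2: (ii) [break_glass ∧ role_admin → can_read]; (viii) [audit_required ∧ role_viewer → elevated]. New: can_read, elevated.
Round 3: (iv) [can_read ∧ elevated → admin_console]. New: admin_console.
Fixed point reached. restricted_mode is concluded only by (iii); (iii) needs can_invite (never derived).

no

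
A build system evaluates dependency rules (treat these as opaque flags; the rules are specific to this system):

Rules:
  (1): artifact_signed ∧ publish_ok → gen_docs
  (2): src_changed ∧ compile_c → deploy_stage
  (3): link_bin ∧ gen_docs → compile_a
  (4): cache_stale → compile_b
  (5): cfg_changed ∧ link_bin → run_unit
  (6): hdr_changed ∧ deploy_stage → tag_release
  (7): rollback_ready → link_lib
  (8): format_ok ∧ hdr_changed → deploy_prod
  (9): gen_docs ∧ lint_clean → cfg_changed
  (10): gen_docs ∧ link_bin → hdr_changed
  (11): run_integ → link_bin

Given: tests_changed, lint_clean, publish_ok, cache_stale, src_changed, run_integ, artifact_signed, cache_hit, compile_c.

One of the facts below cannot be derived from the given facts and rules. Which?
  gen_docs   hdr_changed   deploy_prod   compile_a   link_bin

deploy_prod

Round 1 — (1), (2), (4), (11), derive gen_docs, deploy_stage, compile_b, link_bin.
Round 2 — (3), (9), (10), derive compile_a, cfg_changed, hdr_changed.
Round 3 — (5), (6), derive run_unit, tag_release.
Derived: compile_a (round 2), gen_docs (round 1), hdr_changed (round 2), link_bin (round 1). deploy_prod never appears in any round.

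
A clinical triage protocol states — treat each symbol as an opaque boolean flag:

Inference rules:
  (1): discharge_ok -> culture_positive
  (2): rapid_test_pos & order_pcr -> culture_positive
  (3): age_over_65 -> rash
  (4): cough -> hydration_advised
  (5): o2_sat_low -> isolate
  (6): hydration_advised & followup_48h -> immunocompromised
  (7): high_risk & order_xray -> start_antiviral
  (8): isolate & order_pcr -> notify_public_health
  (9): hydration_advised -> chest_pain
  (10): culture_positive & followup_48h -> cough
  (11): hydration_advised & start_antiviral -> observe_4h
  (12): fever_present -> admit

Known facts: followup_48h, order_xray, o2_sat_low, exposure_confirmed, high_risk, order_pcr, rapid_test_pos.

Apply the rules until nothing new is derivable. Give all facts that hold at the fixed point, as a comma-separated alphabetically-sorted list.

Round 1: (2) [rapid_test_pos & order_pcr -> culture_positive]; (5) [o2_sat_low -> isolate]; (7) [high_risk & order_xray -> start_antiviral]. New: culture_positive, isolate, start_antiviral.
Round 2: (8) [isolate & order_pcr -> notify_public_health]; (10) [culture_positive & followup_48h -> cough]. New: notify_public_health, cough.
Round 3: (4) [cough -> hydration_advised]. New: hydration_advised.
Round 4: (6) [hydration_advised & followup_48h -> immunocompromised]; (9) [hydration_advised -> chest_pain]; (11) [hydration_advised & start_antiviral -> observe_4h]. New: immunocompromised, chest_pain, observe_4h.

chest_pain, cough, culture_positive, exposure_confirmed, followup_48h, high_risk, hydration_advised, immunocompromised, isolate, notify_public_health, o2_sat_low, observe_4h, order_pcr, order_xray, rapid_test_pos, start_antiviral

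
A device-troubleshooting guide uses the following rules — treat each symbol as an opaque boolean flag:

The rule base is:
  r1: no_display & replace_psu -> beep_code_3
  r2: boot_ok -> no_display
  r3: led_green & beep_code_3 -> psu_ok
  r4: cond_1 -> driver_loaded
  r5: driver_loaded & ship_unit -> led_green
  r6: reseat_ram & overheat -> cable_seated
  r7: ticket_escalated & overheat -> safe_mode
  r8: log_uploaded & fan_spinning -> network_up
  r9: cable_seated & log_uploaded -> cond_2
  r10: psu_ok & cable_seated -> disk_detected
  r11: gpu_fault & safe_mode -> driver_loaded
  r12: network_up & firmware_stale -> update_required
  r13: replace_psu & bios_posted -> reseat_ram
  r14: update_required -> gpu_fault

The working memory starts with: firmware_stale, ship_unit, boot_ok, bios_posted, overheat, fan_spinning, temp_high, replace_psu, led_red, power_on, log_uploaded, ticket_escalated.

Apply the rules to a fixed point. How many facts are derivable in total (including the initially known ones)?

Round 1 fires r2, r7, r8, r13, giving no_display, safe_mode, network_up, reseat_ram.
Round 2 fires r1, r6, r12, giving beep_code_3, cable_seated, update_required.
Round 3 fires r9, r14, giving cond_2, gpu_fault.
Round 4 fires r11, giving driver_loaded.
Round 5 fires r5, giving led_green.
Round 6 fires r3, giving psu_ok.
Round 7 fires r10, giving disk_detected.
Closure: {beep_code_3, bios_posted, boot_ok, cable_seated, cond_2, disk_detected, driver_loaded, fan_spinning, firmware_stale, gpu_fault, led_green, led_red, log_uploaded, network_up, no_display, overheat, power_on, psu_ok, replace_psu, reseat_ram, safe_mode, ship_unit, temp_high, ticket_escalated, update_required} — 25 facts.

25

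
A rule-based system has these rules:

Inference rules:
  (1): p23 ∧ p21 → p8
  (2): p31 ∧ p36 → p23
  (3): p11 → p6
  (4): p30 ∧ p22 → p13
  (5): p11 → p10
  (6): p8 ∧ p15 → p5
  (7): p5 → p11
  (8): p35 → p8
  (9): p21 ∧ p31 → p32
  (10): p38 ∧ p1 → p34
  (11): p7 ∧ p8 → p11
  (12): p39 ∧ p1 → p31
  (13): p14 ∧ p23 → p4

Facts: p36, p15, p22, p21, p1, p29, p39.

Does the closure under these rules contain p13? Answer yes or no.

no

Round 1: (12) [p39 ∧ p1 → p31]. Adds p31.
Round 2: (2) [p31 ∧ p36 → p23]; (9) [p21 ∧ p31 → p32]. Adds p23, p32.
Round 3: (1) [p23 ∧ p21 → p8]. Adds p8.
Round 4: (6) [p8 ∧ p15 → p5]. Adds p5.
Round 5: (7) [p5 → p11]. Adds p11.
Round 6: (3) [p11 → p6]; (5) [p11 → p10]. Adds p6, p10.
Fixed point reached. p13 is concluded only by (4); (4) needs p30 (never derived).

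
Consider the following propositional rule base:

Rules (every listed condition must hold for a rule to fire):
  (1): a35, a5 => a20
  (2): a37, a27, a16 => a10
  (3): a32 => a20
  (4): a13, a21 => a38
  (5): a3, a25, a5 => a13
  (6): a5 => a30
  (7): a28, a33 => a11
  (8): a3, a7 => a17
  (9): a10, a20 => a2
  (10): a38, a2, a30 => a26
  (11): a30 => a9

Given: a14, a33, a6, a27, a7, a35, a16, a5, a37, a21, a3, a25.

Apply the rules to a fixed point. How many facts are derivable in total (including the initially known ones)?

21

Round 1: (1) [a35, a5 => a20]; (2) [a37, a27, a16 => a10]; (5) [a3, a25, a5 => a13]; (6) [a5 => a30]; (8) [a3, a7 => a17]. Adds a20, a10, a13, a30, a17.
Round 2: (4) [a13, a21 => a38]; (9) [a10, a20 => a2]; (11) [a30 => a9]. Adds a38, a2, a9.
Round 3: (10) [a38, a2, a30 => a26]. Adds a26.
Closure: {a10, a13, a14, a16, a17, a2, a20, a21, a25, a26, a27, a3, a30, a33, a35, a37, a38, a5, a6, a7, a9} — 21 facts.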